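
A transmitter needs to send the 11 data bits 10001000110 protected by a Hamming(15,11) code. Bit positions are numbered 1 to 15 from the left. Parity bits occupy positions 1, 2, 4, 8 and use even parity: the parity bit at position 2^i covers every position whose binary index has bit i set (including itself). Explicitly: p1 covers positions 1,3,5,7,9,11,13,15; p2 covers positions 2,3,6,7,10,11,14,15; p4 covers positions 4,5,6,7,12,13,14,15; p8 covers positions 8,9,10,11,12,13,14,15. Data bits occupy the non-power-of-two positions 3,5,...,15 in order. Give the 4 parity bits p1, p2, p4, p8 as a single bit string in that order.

Place data bits at non-power-of-two positions: b3=1, b5=0, b6=0, b7=0, b9=1, b10=0, b11=0, b12=0, b13=1, b14=1, b15=0.
p1 = XOR of data positions {3,5,7,9,11,13,15} = 1⊕0⊕0⊕1⊕0⊕1⊕0 = 1
p2 = XOR of data positions {3,6,7,10,11,14,15} = 1⊕0⊕0⊕0⊕0⊕1⊕0 = 0
p4 = XOR of data positions {5,6,7,12,13,14,15} = 0⊕0⊕0⊕0⊕1⊕1⊕0 = 0
p8 = XOR of data positions {9,10,11,12,13,14,15} = 1⊕0⊕0⊕0⊕1⊕1⊕0 = 1
Parity bits p1,p2,p4,p8 = 1001

1001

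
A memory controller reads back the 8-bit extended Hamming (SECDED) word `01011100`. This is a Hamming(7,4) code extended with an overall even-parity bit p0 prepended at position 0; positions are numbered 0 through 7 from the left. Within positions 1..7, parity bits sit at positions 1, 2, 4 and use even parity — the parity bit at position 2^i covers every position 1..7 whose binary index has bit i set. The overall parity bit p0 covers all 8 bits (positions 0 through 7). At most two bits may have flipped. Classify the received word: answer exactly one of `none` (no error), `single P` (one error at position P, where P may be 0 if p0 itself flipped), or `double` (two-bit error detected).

s1: b1⊕b3⊕b5⊕b7 = 1⊕1⊕1⊕0 = 1
s2: b2⊕b3⊕b6⊕b7 = 0⊕1⊕0⊕0 = 1
s4: b4⊕b5⊕b6⊕b7 = 1⊕1⊕0⊕0 = 0
Syndrome (s4...s1) = 011 → position 3.
Overall parity (XOR of all 8 bits, including p0): 0⊕1⊕0⊕1⊕1⊕1⊕0⊕0 = 0
Overall=0, syndrome position=3 → double-bit error detected (uncorrectable).

double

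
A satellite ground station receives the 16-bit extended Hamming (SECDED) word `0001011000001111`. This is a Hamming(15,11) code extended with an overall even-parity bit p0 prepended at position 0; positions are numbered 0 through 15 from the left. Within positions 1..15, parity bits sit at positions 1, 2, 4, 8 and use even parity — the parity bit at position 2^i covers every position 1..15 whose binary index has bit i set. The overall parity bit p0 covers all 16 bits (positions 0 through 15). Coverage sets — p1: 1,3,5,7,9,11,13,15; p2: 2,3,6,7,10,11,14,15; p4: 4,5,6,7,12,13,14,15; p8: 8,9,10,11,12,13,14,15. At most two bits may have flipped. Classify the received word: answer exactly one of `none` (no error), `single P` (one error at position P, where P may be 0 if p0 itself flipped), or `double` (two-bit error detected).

single 0

s1: b1⊕b3⊕b5⊕b7⊕b9⊕b11⊕b13⊕b15 = 0⊕1⊕1⊕0⊕0⊕0⊕1⊕1 = 0
s2: b2⊕b3⊕b6⊕b7⊕b10⊕b11⊕b14⊕b15 = 0⊕1⊕1⊕0⊕0⊕0⊕1⊕1 = 0
s4: b4⊕b5⊕b6⊕b7⊕b12⊕b13⊕b14⊕b15 = 0⊕1⊕1⊕0⊕1⊕1⊕1⊕1 = 0
s8: b8⊕b9⊕b10⊕b11⊕b12⊕b13⊕b14⊕b15 = 0⊕0⊕0⊕0⊕1⊕1⊕1⊕1 = 0
Syndrome (s8...s1) = 0000 → position 0 (no error).
Overall parity (XOR of all 16 bits, including p0): 0⊕0⊕0⊕1⊕0⊕1⊕1⊕0⊕0⊕0⊕0⊕0⊕1⊕1⊕1⊕1 = 1
Overall=1, syndrome position=0 → single-bit error at position 0.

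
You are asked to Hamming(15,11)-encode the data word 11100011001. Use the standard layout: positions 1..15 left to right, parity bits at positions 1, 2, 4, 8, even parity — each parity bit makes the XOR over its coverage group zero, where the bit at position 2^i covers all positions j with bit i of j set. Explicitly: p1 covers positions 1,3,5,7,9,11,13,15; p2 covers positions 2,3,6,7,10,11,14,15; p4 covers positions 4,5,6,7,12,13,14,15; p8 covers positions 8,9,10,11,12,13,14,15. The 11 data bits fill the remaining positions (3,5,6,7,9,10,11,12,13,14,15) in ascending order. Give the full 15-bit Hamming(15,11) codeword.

001011010011001

Place data bits at non-power-of-two positions: b3=1, b5=1, b6=1, b7=0, b9=0, b10=0, b11=1, b12=1, b13=0, b14=0, b15=1.
p1 = XOR of data positions {3,5,7,9,11,13,15} = 1⊕1⊕0⊕0⊕1⊕0⊕1 = 0
p2 = XOR of data positions {3,6,7,10,11,14,15} = 1⊕1⊕0⊕0⊕1⊕0⊕1 = 0
p4 = XOR of data positions {5,6,7,12,13,14,15} = 1⊕1⊕0⊕1⊕0⊕0⊕1 = 0
p8 = XOR of data positions {9,10,11,12,13,14,15} = 0⊕0⊕1⊕1⊕0⊕0⊕1 = 1
Codeword b1..b15 = 001011010011001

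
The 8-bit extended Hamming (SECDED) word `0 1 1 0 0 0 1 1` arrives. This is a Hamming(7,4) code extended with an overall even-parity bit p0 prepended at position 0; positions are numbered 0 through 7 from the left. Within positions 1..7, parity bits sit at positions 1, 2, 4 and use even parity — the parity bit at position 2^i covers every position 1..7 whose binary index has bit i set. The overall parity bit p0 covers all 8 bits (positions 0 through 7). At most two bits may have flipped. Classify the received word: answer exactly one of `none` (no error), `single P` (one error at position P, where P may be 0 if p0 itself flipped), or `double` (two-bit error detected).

double

s1: b1⊕b3⊕b5⊕b7 = 1⊕0⊕0⊕1 = 0
s2: b2⊕b3⊕b6⊕b7 = 1⊕0⊕1⊕1 = 1
s4: b4⊕b5⊕b6⊕b7 = 0⊕0⊕1⊕1 = 0
Syndrome (s4...s1) = 010 → position 2.
Overall parity (XOR of all 8 bits, including p0): 0⊕1⊕1⊕0⊕0⊕0⊕1⊕1 = 0
Overall=0, syndrome position=2 → double-bit error detected (uncorrectable).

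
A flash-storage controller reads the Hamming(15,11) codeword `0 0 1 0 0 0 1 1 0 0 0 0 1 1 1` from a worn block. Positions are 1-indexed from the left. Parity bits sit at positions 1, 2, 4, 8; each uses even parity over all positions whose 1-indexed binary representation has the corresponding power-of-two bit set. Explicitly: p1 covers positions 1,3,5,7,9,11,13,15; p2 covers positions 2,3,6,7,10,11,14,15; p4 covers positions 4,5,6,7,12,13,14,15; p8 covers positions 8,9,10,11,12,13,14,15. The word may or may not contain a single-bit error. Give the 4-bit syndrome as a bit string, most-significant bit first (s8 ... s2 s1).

s1: b1⊕b3⊕b5⊕b7⊕b9⊕b11⊕b13⊕b15 = 0⊕1⊕0⊕1⊕0⊕0⊕1⊕1 = 0
s2: b2⊕b3⊕b6⊕b7⊕b10⊕b11⊕b14⊕b15 = 0⊕1⊕0⊕1⊕0⊕0⊕1⊕1 = 0
s4: b4⊕b5⊕b6⊕b7⊕b12⊕b13⊕b14⊕b15 = 0⊕0⊕0⊕1⊕0⊕1⊕1⊕1 = 0
s8: b8⊕b9⊕b10⊕b11⊕b12⊕b13⊕b14⊕b15 = 1⊕0⊕0⊕0⊕0⊕1⊕1⊕1 = 0
Syndrome (s8...s1) = 0000 → position 0 (no error).

0000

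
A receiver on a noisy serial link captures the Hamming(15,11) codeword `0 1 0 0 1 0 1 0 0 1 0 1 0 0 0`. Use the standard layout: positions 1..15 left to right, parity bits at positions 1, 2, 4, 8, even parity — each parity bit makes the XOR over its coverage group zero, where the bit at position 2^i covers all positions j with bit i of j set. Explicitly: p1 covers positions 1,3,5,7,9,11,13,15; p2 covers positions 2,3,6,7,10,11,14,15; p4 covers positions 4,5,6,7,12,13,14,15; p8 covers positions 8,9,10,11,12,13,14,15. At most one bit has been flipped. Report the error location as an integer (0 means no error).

s1: b1⊕b3⊕b5⊕b7⊕b9⊕b11⊕b13⊕b15 = 0⊕0⊕1⊕1⊕0⊕0⊕0⊕0 = 0
s2: b2⊕b3⊕b6⊕b7⊕b10⊕b11⊕b14⊕b15 = 1⊕0⊕0⊕1⊕1⊕0⊕0⊕0 = 1
s4: b4⊕b5⊕b6⊕b7⊕b12⊕b13⊕b14⊕b15 = 0⊕1⊕0⊕1⊕1⊕0⊕0⊕0 = 1
s8: b8⊕b9⊕b10⊕b11⊕b12⊕b13⊕b14⊕b15 = 0⊕0⊕1⊕0⊕1⊕0⊕0⊕0 = 0
Syndrome (s8...s1) = 0110 → position 6.

6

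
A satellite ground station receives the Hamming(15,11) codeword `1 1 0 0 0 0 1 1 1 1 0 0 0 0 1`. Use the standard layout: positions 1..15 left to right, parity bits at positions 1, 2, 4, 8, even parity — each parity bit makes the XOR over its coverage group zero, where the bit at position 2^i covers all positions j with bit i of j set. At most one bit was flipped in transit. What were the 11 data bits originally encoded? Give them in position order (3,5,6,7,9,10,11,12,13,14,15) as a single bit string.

00011100001

s1: b1⊕b3⊕b5⊕b7⊕b9⊕b11⊕b13⊕b15 = 1⊕0⊕0⊕1⊕1⊕0⊕0⊕1 = 0
s2: b2⊕b3⊕b6⊕b7⊕b10⊕b11⊕b14⊕b15 = 1⊕0⊕0⊕1⊕1⊕0⊕0⊕1 = 0
s4: b4⊕b5⊕b6⊕b7⊕b12⊕b13⊕b14⊕b15 = 0⊕0⊕0⊕1⊕0⊕0⊕0⊕1 = 0
s8: b8⊕b9⊕b10⊕b11⊕b12⊕b13⊕b14⊕b15 = 1⊕1⊕1⊕0⊕0⊕0⊕0⊕1 = 0
Syndrome (s8...s1) = 0000 → position 0 (no error).
No correction needed.
Data bits at positions 3,5,6,7,9,10,11,12,13,14,15: 00011100001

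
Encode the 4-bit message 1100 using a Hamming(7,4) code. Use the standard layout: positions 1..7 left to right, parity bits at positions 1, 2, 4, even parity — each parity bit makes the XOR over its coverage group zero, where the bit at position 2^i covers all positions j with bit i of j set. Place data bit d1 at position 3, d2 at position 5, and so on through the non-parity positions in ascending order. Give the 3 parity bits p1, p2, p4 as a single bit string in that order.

011

Place data bits at non-power-of-two positions: b3=1, b5=1, b6=0, b7=0.
p1 = XOR of data positions {3,5,7} = 1⊕1⊕0 = 0
p2 = XOR of data positions {3,6,7} = 1⊕0⊕0 = 1
p4 = XOR of data positions {5,6,7} = 1⊕0⊕0 = 1
Parity bits p1,p2,p4 = 011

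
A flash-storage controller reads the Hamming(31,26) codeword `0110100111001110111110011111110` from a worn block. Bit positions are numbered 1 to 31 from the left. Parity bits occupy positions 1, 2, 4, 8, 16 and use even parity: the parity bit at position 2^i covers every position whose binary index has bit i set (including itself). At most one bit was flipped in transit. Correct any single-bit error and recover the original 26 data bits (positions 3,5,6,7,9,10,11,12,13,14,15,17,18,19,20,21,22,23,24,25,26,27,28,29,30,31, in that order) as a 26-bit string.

11001100011111110011111110

s1: b1⊕b3⊕b5⊕b7⊕b9⊕b11⊕b13⊕b15⊕b17⊕b19⊕b21⊕b23⊕b25⊕b27⊕b29⊕b31 = 0⊕1⊕1⊕0⊕1⊕0⊕1⊕1⊕1⊕1⊕1⊕0⊕1⊕1⊕1⊕0 = 1
s2: b2⊕b3⊕b6⊕b7⊕b10⊕b11⊕b14⊕b15⊕b18⊕b19⊕b22⊕b23⊕b26⊕b27⊕b30⊕b31 = 1⊕1⊕0⊕0⊕1⊕0⊕1⊕1⊕1⊕1⊕0⊕0⊕1⊕1⊕1⊕0 = 0
s4: b4⊕b5⊕b6⊕b7⊕b12⊕b13⊕b14⊕b15⊕b20⊕b21⊕b22⊕b23⊕b28⊕b29⊕b30⊕b31 = 0⊕1⊕0⊕0⊕0⊕1⊕1⊕1⊕1⊕1⊕0⊕0⊕1⊕1⊕1⊕0 = 1
s8: b8⊕b9⊕b10⊕b11⊕b12⊕b13⊕b14⊕b15⊕b24⊕b25⊕b26⊕b27⊕b28⊕b29⊕b30⊕b31 = 1⊕1⊕1⊕0⊕0⊕1⊕1⊕1⊕1⊕1⊕1⊕1⊕1⊕1⊕1⊕0 = 1
s16: b16⊕b17⊕b18⊕b19⊕b20⊕b21⊕b22⊕b23⊕b24⊕b25⊕b26⊕b27⊕b28⊕b29⊕b30⊕b31 = 0⊕1⊕1⊕1⊕1⊕1⊕0⊕0⊕1⊕1⊕1⊕1⊕1⊕1⊕1⊕0 = 0
Syndrome (s16...s1) = 01101 → position 13.
Flip bit 13: corrected codeword = 0110100111000110111110011111110
Data bits at positions 3,5,6,7,9,10,11,12,13,14,15,17,18,19,20,21,22,23,24,25,26,27,28,29,30,31: 11001100011111110011111110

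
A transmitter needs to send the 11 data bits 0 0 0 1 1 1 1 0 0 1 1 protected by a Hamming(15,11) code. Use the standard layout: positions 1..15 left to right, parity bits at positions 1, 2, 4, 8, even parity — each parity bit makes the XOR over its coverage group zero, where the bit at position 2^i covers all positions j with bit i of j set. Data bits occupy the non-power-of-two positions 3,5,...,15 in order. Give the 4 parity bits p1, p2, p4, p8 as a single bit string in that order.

0111

Place data bits at non-power-of-two positions: b3=0, b5=0, b6=0, b7=1, b9=1, b10=1, b11=1, b12=0, b13=0, b14=1, b15=1.
p1 = XOR of data positions {3,5,7,9,11,13,15} = 0⊕0⊕1⊕1⊕1⊕0⊕1 = 0
p2 = XOR of data positions {3,6,7,10,11,14,15} = 0⊕0⊕1⊕1⊕1⊕1⊕1 = 1
p4 = XOR of data positions {5,6,7,12,13,14,15} = 0⊕0⊕1⊕0⊕0⊕1⊕1 = 1
p8 = XOR of data positions {9,10,11,12,13,14,15} = 1⊕1⊕1⊕0⊕0⊕1⊕1 = 1
Parity bits p1,p2,p4,p8 = 0111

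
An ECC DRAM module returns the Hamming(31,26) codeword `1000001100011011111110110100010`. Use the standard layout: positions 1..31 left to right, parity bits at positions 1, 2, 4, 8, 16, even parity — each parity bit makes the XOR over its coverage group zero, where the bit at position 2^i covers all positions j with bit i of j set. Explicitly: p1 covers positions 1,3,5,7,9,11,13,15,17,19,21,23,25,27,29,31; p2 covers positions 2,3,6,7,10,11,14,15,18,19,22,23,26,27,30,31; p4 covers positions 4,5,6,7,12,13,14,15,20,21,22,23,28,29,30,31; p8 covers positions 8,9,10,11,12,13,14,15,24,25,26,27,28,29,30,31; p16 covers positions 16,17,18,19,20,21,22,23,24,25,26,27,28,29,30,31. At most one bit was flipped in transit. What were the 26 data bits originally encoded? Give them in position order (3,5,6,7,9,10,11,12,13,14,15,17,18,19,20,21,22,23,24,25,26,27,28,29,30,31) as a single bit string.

00010101101111110110100010

s1: b1⊕b3⊕b5⊕b7⊕b9⊕b11⊕b13⊕b15⊕b17⊕b19⊕b21⊕b23⊕b25⊕b27⊕b29⊕b31 = 1⊕0⊕0⊕1⊕0⊕0⊕1⊕1⊕1⊕1⊕1⊕1⊕0⊕0⊕0⊕0 = 0
s2: b2⊕b3⊕b6⊕b7⊕b10⊕b11⊕b14⊕b15⊕b18⊕b19⊕b22⊕b23⊕b26⊕b27⊕b30⊕b31 = 0⊕0⊕0⊕1⊕0⊕0⊕0⊕1⊕1⊕1⊕0⊕1⊕1⊕0⊕1⊕0 = 1
s4: b4⊕b5⊕b6⊕b7⊕b12⊕b13⊕b14⊕b15⊕b20⊕b21⊕b22⊕b23⊕b28⊕b29⊕b30⊕b31 = 0⊕0⊕0⊕1⊕1⊕1⊕0⊕1⊕1⊕1⊕0⊕1⊕0⊕0⊕1⊕0 = 0
s8: b8⊕b9⊕b10⊕b11⊕b12⊕b13⊕b14⊕b15⊕b24⊕b25⊕b26⊕b27⊕b28⊕b29⊕b30⊕b31 = 1⊕0⊕0⊕0⊕1⊕1⊕0⊕1⊕1⊕0⊕1⊕0⊕0⊕0⊕1⊕0 = 1
s16: b16⊕b17⊕b18⊕b19⊕b20⊕b21⊕b22⊕b23⊕b24⊕b25⊕b26⊕b27⊕b28⊕b29⊕b30⊕b31 = 1⊕1⊕1⊕1⊕1⊕1⊕0⊕1⊕1⊕0⊕1⊕0⊕0⊕0⊕1⊕0 = 0
Syndrome (s16...s1) = 01010 → position 10.
Flip bit 10: corrected codeword = 1000001101011011111110110100010
Data bits at positions 3,5,6,7,9,10,11,12,13,14,15,17,18,19,20,21,22,23,24,25,26,27,28,29,30,31: 00010101101111110110100010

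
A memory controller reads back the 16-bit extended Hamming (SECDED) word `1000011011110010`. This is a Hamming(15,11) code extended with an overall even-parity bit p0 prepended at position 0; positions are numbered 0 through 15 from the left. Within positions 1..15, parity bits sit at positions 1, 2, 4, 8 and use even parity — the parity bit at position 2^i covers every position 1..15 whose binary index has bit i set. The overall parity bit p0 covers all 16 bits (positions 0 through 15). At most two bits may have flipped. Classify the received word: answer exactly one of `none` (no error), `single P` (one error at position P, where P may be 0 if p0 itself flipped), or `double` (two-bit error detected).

s1: b1⊕b3⊕b5⊕b7⊕b9⊕b11⊕b13⊕b15 = 0⊕0⊕1⊕0⊕1⊕1⊕0⊕0 = 1
s2: b2⊕b3⊕b6⊕b7⊕b10⊕b11⊕b14⊕b15 = 0⊕0⊕1⊕0⊕1⊕1⊕1⊕0 = 0
s4: b4⊕b5⊕b6⊕b7⊕b12⊕b13⊕b14⊕b15 = 0⊕1⊕1⊕0⊕0⊕0⊕1⊕0 = 1
s8: b8⊕b9⊕b10⊕b11⊕b12⊕b13⊕b14⊕b15 = 1⊕1⊕1⊕1⊕0⊕0⊕1⊕0 = 1
Syndrome (s8...s1) = 1101 → position 13.
Overall parity (XOR of all 16 bits, including p0): 1⊕0⊕0⊕0⊕0⊕1⊕1⊕0⊕1⊕1⊕1⊕1⊕0⊕0⊕1⊕0 = 0
Overall=0, syndrome position=13 → double-bit error detected (uncorrectable).

double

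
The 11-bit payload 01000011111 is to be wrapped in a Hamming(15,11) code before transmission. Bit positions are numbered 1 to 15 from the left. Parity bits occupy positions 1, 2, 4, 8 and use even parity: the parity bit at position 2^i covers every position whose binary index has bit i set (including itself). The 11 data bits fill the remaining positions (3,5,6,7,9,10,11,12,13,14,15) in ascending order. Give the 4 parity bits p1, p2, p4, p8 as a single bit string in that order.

0111

Place data bits at non-power-of-two positions: b3=0, b5=1, b6=0, b7=0, b9=0, b10=0, b11=1, b12=1, b13=1, b14=1, b15=1.
p1 = XOR of data positions {3,5,7,9,11,13,15} = 0⊕1⊕0⊕0⊕1⊕1⊕1 = 0
p2 = XOR of data positions {3,6,7,10,11,14,15} = 0⊕0⊕0⊕0⊕1⊕1⊕1 = 1
p4 = XOR of data positions {5,6,7,12,13,14,15} = 1⊕0⊕0⊕1⊕1⊕1⊕1 = 1
p8 = XOR of data positions {9,10,11,12,13,14,15} = 0⊕0⊕1⊕1⊕1⊕1⊕1 = 1
Parity bits p1,p2,p4,p8 = 0111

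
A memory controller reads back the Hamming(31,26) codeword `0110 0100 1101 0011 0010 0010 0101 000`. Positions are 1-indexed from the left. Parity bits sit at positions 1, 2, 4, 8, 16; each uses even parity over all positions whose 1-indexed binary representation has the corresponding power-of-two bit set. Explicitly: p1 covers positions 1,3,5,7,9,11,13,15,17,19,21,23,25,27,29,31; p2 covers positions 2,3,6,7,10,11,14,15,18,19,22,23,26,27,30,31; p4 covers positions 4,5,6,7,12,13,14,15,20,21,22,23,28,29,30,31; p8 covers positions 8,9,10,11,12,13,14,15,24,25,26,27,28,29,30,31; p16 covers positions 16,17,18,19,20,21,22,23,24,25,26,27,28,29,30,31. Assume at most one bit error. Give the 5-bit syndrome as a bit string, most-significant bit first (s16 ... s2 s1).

s1: b1⊕b3⊕b5⊕b7⊕b9⊕b11⊕b13⊕b15⊕b17⊕b19⊕b21⊕b23⊕b25⊕b27⊕b29⊕b31 = 0⊕1⊕0⊕0⊕1⊕0⊕0⊕1⊕0⊕1⊕0⊕1⊕0⊕0⊕0⊕0 = 1
s2: b2⊕b3⊕b6⊕b7⊕b10⊕b11⊕b14⊕b15⊕b18⊕b19⊕b22⊕b23⊕b26⊕b27⊕b30⊕b31 = 1⊕1⊕1⊕0⊕1⊕0⊕0⊕1⊕0⊕1⊕0⊕1⊕1⊕0⊕0⊕0 = 0
s4: b4⊕b5⊕b6⊕b7⊕b12⊕b13⊕b14⊕b15⊕b20⊕b21⊕b22⊕b23⊕b28⊕b29⊕b30⊕b31 = 0⊕0⊕1⊕0⊕1⊕0⊕0⊕1⊕0⊕0⊕0⊕1⊕1⊕0⊕0⊕0 = 1
s8: b8⊕b9⊕b10⊕b11⊕b12⊕b13⊕b14⊕b15⊕b24⊕b25⊕b26⊕b27⊕b28⊕b29⊕b30⊕b31 = 0⊕1⊕1⊕0⊕1⊕0⊕0⊕1⊕0⊕0⊕1⊕0⊕1⊕0⊕0⊕0 = 0
s16: b16⊕b17⊕b18⊕b19⊕b20⊕b21⊕b22⊕b23⊕b24⊕b25⊕b26⊕b27⊕b28⊕b29⊕b30⊕b31 = 1⊕0⊕0⊕1⊕0⊕0⊕0⊕1⊕0⊕0⊕1⊕0⊕1⊕0⊕0⊕0 = 1
Syndrome (s16...s1) = 10101 → position 21.

10101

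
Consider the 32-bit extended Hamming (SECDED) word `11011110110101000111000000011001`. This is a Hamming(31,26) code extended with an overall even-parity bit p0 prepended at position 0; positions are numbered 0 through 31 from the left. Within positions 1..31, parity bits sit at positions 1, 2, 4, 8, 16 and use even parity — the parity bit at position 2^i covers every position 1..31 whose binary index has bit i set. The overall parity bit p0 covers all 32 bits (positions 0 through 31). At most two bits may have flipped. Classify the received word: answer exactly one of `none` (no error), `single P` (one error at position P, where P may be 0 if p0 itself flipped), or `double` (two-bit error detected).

double

s1: b1⊕b3⊕b5⊕b7⊕b9⊕b11⊕b13⊕b15⊕b17⊕b19⊕b21⊕b23⊕b25⊕b27⊕b29⊕b31 = 1⊕1⊕1⊕0⊕1⊕1⊕1⊕0⊕1⊕1⊕0⊕0⊕0⊕1⊕0⊕1 = 0
s2: b2⊕b3⊕b6⊕b7⊕b10⊕b11⊕b14⊕b15⊕b18⊕b19⊕b22⊕b23⊕b26⊕b27⊕b30⊕b31 = 0⊕1⊕1⊕0⊕0⊕1⊕0⊕0⊕1⊕1⊕0⊕0⊕0⊕1⊕0⊕1 = 1
s4: b4⊕b5⊕b6⊕b7⊕b12⊕b13⊕b14⊕b15⊕b20⊕b21⊕b22⊕b23⊕b28⊕b29⊕b30⊕b31 = 1⊕1⊕1⊕0⊕0⊕1⊕0⊕0⊕0⊕0⊕0⊕0⊕1⊕0⊕0⊕1 = 0
s8: b8⊕b9⊕b10⊕b11⊕b12⊕b13⊕b14⊕b15⊕b24⊕b25⊕b26⊕b27⊕b28⊕b29⊕b30⊕b31 = 1⊕1⊕0⊕1⊕0⊕1⊕0⊕0⊕0⊕0⊕0⊕1⊕1⊕0⊕0⊕1 = 1
s16: b16⊕b17⊕b18⊕b19⊕b20⊕b21⊕b22⊕b23⊕b24⊕b25⊕b26⊕b27⊕b28⊕b29⊕b30⊕b31 = 0⊕1⊕1⊕1⊕0⊕0⊕0⊕0⊕0⊕0⊕0⊕1⊕1⊕0⊕0⊕1 = 0
Syndrome (s16...s1) = 01010 → position 10.
Overall parity (XOR of all 32 bits, including p0): 1⊕1⊕0⊕1⊕1⊕1⊕1⊕0⊕1⊕1⊕0⊕1⊕0⊕1⊕0⊕0⊕0⊕1⊕1⊕1⊕0⊕0⊕0⊕0⊕0⊕0⊕0⊕1⊕1⊕0⊕0⊕1 = 0
Overall=0, syndrome position=10 → double-bit error detected (uncorrectable).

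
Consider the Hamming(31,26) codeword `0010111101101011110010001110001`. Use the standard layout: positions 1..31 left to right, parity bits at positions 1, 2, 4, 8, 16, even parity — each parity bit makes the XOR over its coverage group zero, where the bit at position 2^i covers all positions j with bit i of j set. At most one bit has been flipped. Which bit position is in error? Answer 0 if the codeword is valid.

13

s1: b1⊕b3⊕b5⊕b7⊕b9⊕b11⊕b13⊕b15⊕b17⊕b19⊕b21⊕b23⊕b25⊕b27⊕b29⊕b31 = 0⊕1⊕1⊕1⊕0⊕1⊕1⊕1⊕1⊕0⊕1⊕0⊕1⊕1⊕0⊕1 = 1
s2: b2⊕b3⊕b6⊕b7⊕b10⊕b11⊕b14⊕b15⊕b18⊕b19⊕b22⊕b23⊕b26⊕b27⊕b30⊕b31 = 0⊕1⊕1⊕1⊕1⊕1⊕0⊕1⊕1⊕0⊕0⊕0⊕1⊕1⊕0⊕1 = 0
s4: b4⊕b5⊕b6⊕b7⊕b12⊕b13⊕b14⊕b15⊕b20⊕b21⊕b22⊕b23⊕b28⊕b29⊕b30⊕b31 = 0⊕1⊕1⊕1⊕0⊕1⊕0⊕1⊕0⊕1⊕0⊕0⊕0⊕0⊕0⊕1 = 1
s8: b8⊕b9⊕b10⊕b11⊕b12⊕b13⊕b14⊕b15⊕b24⊕b25⊕b26⊕b27⊕b28⊕b29⊕b30⊕b31 = 1⊕0⊕1⊕1⊕0⊕1⊕0⊕1⊕0⊕1⊕1⊕1⊕0⊕0⊕0⊕1 = 1
s16: b16⊕b17⊕b18⊕b19⊕b20⊕b21⊕b22⊕b23⊕b24⊕b25⊕b26⊕b27⊕b28⊕b29⊕b30⊕b31 = 1⊕1⊕1⊕0⊕0⊕1⊕0⊕0⊕0⊕1⊕1⊕1⊕0⊕0⊕0⊕1 = 0
Syndrome (s16...s1) = 01101 → position 13.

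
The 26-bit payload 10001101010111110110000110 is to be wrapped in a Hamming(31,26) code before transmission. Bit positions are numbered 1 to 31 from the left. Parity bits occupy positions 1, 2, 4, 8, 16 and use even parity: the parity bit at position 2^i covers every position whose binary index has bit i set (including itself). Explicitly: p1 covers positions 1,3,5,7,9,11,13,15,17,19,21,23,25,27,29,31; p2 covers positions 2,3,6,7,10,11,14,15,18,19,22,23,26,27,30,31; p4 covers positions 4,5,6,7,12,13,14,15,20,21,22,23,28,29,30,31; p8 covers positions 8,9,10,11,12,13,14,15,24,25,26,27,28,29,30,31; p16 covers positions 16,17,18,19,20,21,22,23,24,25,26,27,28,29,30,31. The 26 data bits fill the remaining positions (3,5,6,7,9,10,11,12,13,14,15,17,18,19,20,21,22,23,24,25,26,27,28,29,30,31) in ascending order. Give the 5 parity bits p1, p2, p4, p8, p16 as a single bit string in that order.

11111

Place data bits at non-power-of-two positions: b3=1, b5=0, b6=0, b7=0, b9=1, b10=1, b11=0, b12=1, b13=0, b14=1, b15=0, b17=1, b18=1, b19=1, b20=1, b21=1, b22=0, b23=1, b24=1, b25=0, b26=0, b27=0, b28=0, b29=1, b30=1, b31=0.
p1 = XOR of data positions {3,5,7,9,11,13,15,17,19,21,23,25,27,29,31} = 1⊕0⊕0⊕1⊕0⊕0⊕0⊕1⊕1⊕1⊕1⊕0⊕0⊕1⊕0 = 1
p2 = XOR of data positions {3,6,7,10,11,14,15,18,19,22,23,26,27,30,31} = 1⊕0⊕0⊕1⊕0⊕1⊕0⊕1⊕1⊕0⊕1⊕0⊕0⊕1⊕0 = 1
p4 = XOR of data positions {5,6,7,12,13,14,15,20,21,22,23,28,29,30,31} = 0⊕0⊕0⊕1⊕0⊕1⊕0⊕1⊕1⊕0⊕1⊕0⊕1⊕1⊕0 = 1
p8 = XOR of data positions {9,10,11,12,13,14,15,24,25,26,27,28,29,30,31} = 1⊕1⊕0⊕1⊕0⊕1⊕0⊕1⊕0⊕0⊕0⊕0⊕1⊕1⊕0 = 1
p16 = XOR of data positions {17,18,19,20,21,22,23,24,25,26,27,28,29,30,31} = 1⊕1⊕1⊕1⊕1⊕0⊕1⊕1⊕0⊕0⊕0⊕0⊕1⊕1⊕0 = 1
Parity bits p1,p2,p4,p8,p16 = 11111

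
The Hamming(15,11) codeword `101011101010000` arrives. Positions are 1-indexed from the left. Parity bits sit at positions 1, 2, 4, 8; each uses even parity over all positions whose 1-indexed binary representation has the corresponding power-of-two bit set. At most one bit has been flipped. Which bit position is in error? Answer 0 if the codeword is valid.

s1: b1⊕b3⊕b5⊕b7⊕b9⊕b11⊕b13⊕b15 = 1⊕1⊕1⊕1⊕1⊕1⊕0⊕0 = 0
s2: b2⊕b3⊕b6⊕b7⊕b10⊕b11⊕b14⊕b15 = 0⊕1⊕1⊕1⊕0⊕1⊕0⊕0 = 0
s4: b4⊕b5⊕b6⊕b7⊕b12⊕b13⊕b14⊕b15 = 0⊕1⊕1⊕1⊕0⊕0⊕0⊕0 = 1
s8: b8⊕b9⊕b10⊕b11⊕b12⊕b13⊕b14⊕b15 = 0⊕1⊕0⊕1⊕0⊕0⊕0⊕0 = 0
Syndrome (s8...s1) = 0100 → position 4.

4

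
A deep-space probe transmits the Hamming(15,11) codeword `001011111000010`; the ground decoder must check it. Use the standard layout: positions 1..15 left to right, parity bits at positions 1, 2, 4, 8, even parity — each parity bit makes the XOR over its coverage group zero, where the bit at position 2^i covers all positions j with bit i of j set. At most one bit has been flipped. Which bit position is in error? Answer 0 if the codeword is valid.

s1: b1⊕b3⊕b5⊕b7⊕b9⊕b11⊕b13⊕b15 = 0⊕1⊕1⊕1⊕1⊕0⊕0⊕0 = 0
s2: b2⊕b3⊕b6⊕b7⊕b10⊕b11⊕b14⊕b15 = 0⊕1⊕1⊕1⊕0⊕0⊕1⊕0 = 0
s4: b4⊕b5⊕b6⊕b7⊕b12⊕b13⊕b14⊕b15 = 0⊕1⊕1⊕1⊕0⊕0⊕1⊕0 = 0
s8: b8⊕b9⊕b10⊕b11⊕b12⊕b13⊕b14⊕b15 = 1⊕1⊕0⊕0⊕0⊕0⊕1⊕0 = 1
Syndrome (s8...s1) = 1000 → position 8.

8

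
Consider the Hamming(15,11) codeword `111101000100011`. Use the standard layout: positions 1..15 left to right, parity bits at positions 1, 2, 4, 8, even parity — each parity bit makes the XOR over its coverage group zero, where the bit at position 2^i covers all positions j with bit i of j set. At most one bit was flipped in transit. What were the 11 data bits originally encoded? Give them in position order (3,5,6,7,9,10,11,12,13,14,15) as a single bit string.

s1: b1⊕b3⊕b5⊕b7⊕b9⊕b11⊕b13⊕b15 = 1⊕1⊕0⊕0⊕0⊕0⊕0⊕1 = 1
s2: b2⊕b3⊕b6⊕b7⊕b10⊕b11⊕b14⊕b15 = 1⊕1⊕1⊕0⊕1⊕0⊕1⊕1 = 0
s4: b4⊕b5⊕b6⊕b7⊕b12⊕b13⊕b14⊕b15 = 1⊕0⊕1⊕0⊕0⊕0⊕1⊕1 = 0
s8: b8⊕b9⊕b10⊕b11⊕b12⊕b13⊕b14⊕b15 = 0⊕0⊕1⊕0⊕0⊕0⊕1⊕1 = 1
Syndrome (s8...s1) = 1001 → position 9.
Flip bit 9: corrected codeword = 111101001100011
Data bits at positions 3,5,6,7,9,10,11,12,13,14,15: 10101100011

10101100011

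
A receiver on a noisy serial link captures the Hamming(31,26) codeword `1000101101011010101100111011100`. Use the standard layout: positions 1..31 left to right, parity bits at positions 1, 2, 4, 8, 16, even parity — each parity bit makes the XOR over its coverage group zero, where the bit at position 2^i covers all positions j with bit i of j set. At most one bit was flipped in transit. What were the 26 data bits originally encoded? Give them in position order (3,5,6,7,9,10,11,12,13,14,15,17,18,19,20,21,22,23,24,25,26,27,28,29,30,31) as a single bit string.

s1: b1⊕b3⊕b5⊕b7⊕b9⊕b11⊕b13⊕b15⊕b17⊕b19⊕b21⊕b23⊕b25⊕b27⊕b29⊕b31 = 1⊕0⊕1⊕1⊕0⊕0⊕1⊕1⊕1⊕1⊕0⊕1⊕1⊕1⊕1⊕0 = 1
s2: b2⊕b3⊕b6⊕b7⊕b10⊕b11⊕b14⊕b15⊕b18⊕b19⊕b22⊕b23⊕b26⊕b27⊕b30⊕b31 = 0⊕0⊕0⊕1⊕1⊕0⊕0⊕1⊕0⊕1⊕0⊕1⊕0⊕1⊕0⊕0 = 0
s4: b4⊕b5⊕b6⊕b7⊕b12⊕b13⊕b14⊕b15⊕b20⊕b21⊕b22⊕b23⊕b28⊕b29⊕b30⊕b31 = 0⊕1⊕0⊕1⊕1⊕1⊕0⊕1⊕1⊕0⊕0⊕1⊕1⊕1⊕0⊕0 = 1
s8: b8⊕b9⊕b10⊕b11⊕b12⊕b13⊕b14⊕b15⊕b24⊕b25⊕b26⊕b27⊕b28⊕b29⊕b30⊕b31 = 1⊕0⊕1⊕0⊕1⊕1⊕0⊕1⊕1⊕1⊕0⊕1⊕1⊕1⊕0⊕0 = 0
s16: b16⊕b17⊕b18⊕b19⊕b20⊕b21⊕b22⊕b23⊕b24⊕b25⊕b26⊕b27⊕b28⊕b29⊕b30⊕b31 = 0⊕1⊕0⊕1⊕1⊕0⊕0⊕1⊕1⊕1⊕0⊕1⊕1⊕1⊕0⊕0 = 1
Syndrome (s16...s1) = 10101 → position 21.
Flip bit 21: corrected codeword = 1000101101011010101110111011100
Data bits at positions 3,5,6,7,9,10,11,12,13,14,15,17,18,19,20,21,22,23,24,25,26,27,28,29,30,31: 01010101101101110111011100

01010101101101110111011100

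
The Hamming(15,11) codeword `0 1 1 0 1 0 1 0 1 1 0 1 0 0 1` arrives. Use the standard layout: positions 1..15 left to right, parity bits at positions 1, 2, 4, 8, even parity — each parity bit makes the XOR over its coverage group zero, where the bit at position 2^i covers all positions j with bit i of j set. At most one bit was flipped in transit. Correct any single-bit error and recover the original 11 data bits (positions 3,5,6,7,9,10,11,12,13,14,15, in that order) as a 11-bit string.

s1: b1⊕b3⊕b5⊕b7⊕b9⊕b11⊕b13⊕b15 = 0⊕1⊕1⊕1⊕1⊕0⊕0⊕1 = 1
s2: b2⊕b3⊕b6⊕b7⊕b10⊕b11⊕b14⊕b15 = 1⊕1⊕0⊕1⊕1⊕0⊕0⊕1 = 1
s4: b4⊕b5⊕b6⊕b7⊕b12⊕b13⊕b14⊕b15 = 0⊕1⊕0⊕1⊕1⊕0⊕0⊕1 = 0
s8: b8⊕b9⊕b10⊕b11⊕b12⊕b13⊕b14⊕b15 = 0⊕1⊕1⊕0⊕1⊕0⊕0⊕1 = 0
Syndrome (s8...s1) = 0011 → position 3.
Flip bit 3: corrected codeword = 010010101101001
Data bits at positions 3,5,6,7,9,10,11,12,13,14,15: 01011101001

01011101001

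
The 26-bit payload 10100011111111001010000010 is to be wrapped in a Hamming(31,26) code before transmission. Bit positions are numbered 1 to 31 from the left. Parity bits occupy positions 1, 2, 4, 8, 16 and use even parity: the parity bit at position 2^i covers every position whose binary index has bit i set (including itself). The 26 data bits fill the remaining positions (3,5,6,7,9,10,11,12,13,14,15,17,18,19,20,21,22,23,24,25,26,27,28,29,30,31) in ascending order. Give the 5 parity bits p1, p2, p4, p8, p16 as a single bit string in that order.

Place data bits at non-power-of-two positions: b3=1, b5=0, b6=1, b7=0, b9=0, b10=0, b11=1, b12=1, b13=1, b14=1, b15=1, b17=1, b18=1, b19=1, b20=0, b21=0, b22=1, b23=0, b24=1, b25=0, b26=0, b27=0, b28=0, b29=0, b30=1, b31=0.
p1 = XOR of data positions {3,5,7,9,11,13,15,17,19,21,23,25,27,29,31} = 1⊕0⊕0⊕0⊕1⊕1⊕1⊕1⊕1⊕0⊕0⊕0⊕0⊕0⊕0 = 0
p2 = XOR of data positions {3,6,7,10,11,14,15,18,19,22,23,26,27,30,31} = 1⊕1⊕0⊕0⊕1⊕1⊕1⊕1⊕1⊕1⊕0⊕0⊕0⊕1⊕0 = 1
p4 = XOR of data positions {5,6,7,12,13,14,15,20,21,22,23,28,29,30,31} = 0⊕1⊕0⊕1⊕1⊕1⊕1⊕0⊕0⊕1⊕0⊕0⊕0⊕1⊕0 = 1
p8 = XOR of data positions {9,10,11,12,13,14,15,24,25,26,27,28,29,30,31} = 0⊕0⊕1⊕1⊕1⊕1⊕1⊕1⊕0⊕0⊕0⊕0⊕0⊕1⊕0 = 1
p16 = XOR of data positions {17,18,19,20,21,22,23,24,25,26,27,28,29,30,31} = 1⊕1⊕1⊕0⊕0⊕1⊕0⊕1⊕0⊕0⊕0⊕0⊕0⊕1⊕0 = 0
Parity bits p1,p2,p4,p8,p16 = 01110

01110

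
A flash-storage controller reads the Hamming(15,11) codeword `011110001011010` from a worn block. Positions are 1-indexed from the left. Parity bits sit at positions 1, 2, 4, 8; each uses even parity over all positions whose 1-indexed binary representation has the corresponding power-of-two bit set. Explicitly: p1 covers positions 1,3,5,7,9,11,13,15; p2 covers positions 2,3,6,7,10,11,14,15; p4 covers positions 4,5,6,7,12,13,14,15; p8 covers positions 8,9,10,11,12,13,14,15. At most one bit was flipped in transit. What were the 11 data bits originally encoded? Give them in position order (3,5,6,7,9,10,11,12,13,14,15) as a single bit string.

s1: b1⊕b3⊕b5⊕b7⊕b9⊕b11⊕b13⊕b15 = 0⊕1⊕1⊕0⊕1⊕1⊕0⊕0 = 0
s2: b2⊕b3⊕b6⊕b7⊕b10⊕b11⊕b14⊕b15 = 1⊕1⊕0⊕0⊕0⊕1⊕1⊕0 = 0
s4: b4⊕b5⊕b6⊕b7⊕b12⊕b13⊕b14⊕b15 = 1⊕1⊕0⊕0⊕1⊕0⊕1⊕0 = 0
s8: b8⊕b9⊕b10⊕b11⊕b12⊕b13⊕b14⊕b15 = 0⊕1⊕0⊕1⊕1⊕0⊕1⊕0 = 0
Syndrome (s8...s1) = 0000 → position 0 (no error).
No correction needed.
Data bits at positions 3,5,6,7,9,10,11,12,13,14,15: 11001011010

11001011010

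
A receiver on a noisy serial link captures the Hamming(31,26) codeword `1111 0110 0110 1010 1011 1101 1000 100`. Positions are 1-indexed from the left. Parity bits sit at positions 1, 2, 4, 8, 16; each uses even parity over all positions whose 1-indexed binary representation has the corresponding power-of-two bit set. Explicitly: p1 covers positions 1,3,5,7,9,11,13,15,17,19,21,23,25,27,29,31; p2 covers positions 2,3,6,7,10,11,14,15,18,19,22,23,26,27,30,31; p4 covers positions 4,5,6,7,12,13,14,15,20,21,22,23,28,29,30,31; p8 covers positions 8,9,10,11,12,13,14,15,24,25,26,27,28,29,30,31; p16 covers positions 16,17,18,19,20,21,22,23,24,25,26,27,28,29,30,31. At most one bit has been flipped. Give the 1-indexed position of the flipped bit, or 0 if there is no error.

15

s1: b1⊕b3⊕b5⊕b7⊕b9⊕b11⊕b13⊕b15⊕b17⊕b19⊕b21⊕b23⊕b25⊕b27⊕b29⊕b31 = 1⊕1⊕0⊕1⊕0⊕1⊕1⊕1⊕1⊕1⊕1⊕0⊕1⊕0⊕1⊕0 = 1
s2: b2⊕b3⊕b6⊕b7⊕b10⊕b11⊕b14⊕b15⊕b18⊕b19⊕b22⊕b23⊕b26⊕b27⊕b30⊕b31 = 1⊕1⊕1⊕1⊕1⊕1⊕0⊕1⊕0⊕1⊕1⊕0⊕0⊕0⊕0⊕0 = 1
s4: b4⊕b5⊕b6⊕b7⊕b12⊕b13⊕b14⊕b15⊕b20⊕b21⊕b22⊕b23⊕b28⊕b29⊕b30⊕b31 = 1⊕0⊕1⊕1⊕0⊕1⊕0⊕1⊕1⊕1⊕1⊕0⊕0⊕1⊕0⊕0 = 1
s8: b8⊕b9⊕b10⊕b11⊕b12⊕b13⊕b14⊕b15⊕b24⊕b25⊕b26⊕b27⊕b28⊕b29⊕b30⊕b31 = 0⊕0⊕1⊕1⊕0⊕1⊕0⊕1⊕1⊕1⊕0⊕0⊕0⊕1⊕0⊕0 = 1
s16: b16⊕b17⊕b18⊕b19⊕b20⊕b21⊕b22⊕b23⊕b24⊕b25⊕b26⊕b27⊕b28⊕b29⊕b30⊕b31 = 0⊕1⊕0⊕1⊕1⊕1⊕1⊕0⊕1⊕1⊕0⊕0⊕0⊕1⊕0⊕0 = 0
Syndrome (s16...s1) = 01111 → position 15.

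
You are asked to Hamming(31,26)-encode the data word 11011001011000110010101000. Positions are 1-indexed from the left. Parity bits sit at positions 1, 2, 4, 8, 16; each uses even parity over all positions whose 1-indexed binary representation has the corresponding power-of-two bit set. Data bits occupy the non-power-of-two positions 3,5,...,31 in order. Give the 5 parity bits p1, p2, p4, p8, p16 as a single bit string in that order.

Place data bits at non-power-of-two positions: b3=1, b5=1, b6=0, b7=1, b9=1, b10=0, b11=0, b12=1, b13=0, b14=1, b15=1, b17=0, b18=0, b19=0, b20=1, b21=1, b22=0, b23=0, b24=1, b25=0, b26=1, b27=0, b28=1, b29=0, b30=0, b31=0.
p1 = XOR of data positions {3,5,7,9,11,13,15,17,19,21,23,25,27,29,31} = 1⊕1⊕1⊕1⊕0⊕0⊕1⊕0⊕0⊕1⊕0⊕0⊕0⊕0⊕0 = 0
p2 = XOR of data positions {3,6,7,10,11,14,15,18,19,22,23,26,27,30,31} = 1⊕0⊕1⊕0⊕0⊕1⊕1⊕0⊕0⊕0⊕0⊕1⊕0⊕0⊕0 = 1
p4 = XOR of data positions {5,6,7,12,13,14,15,20,21,22,23,28,29,30,31} = 1⊕0⊕1⊕1⊕0⊕1⊕1⊕1⊕1⊕0⊕0⊕1⊕0⊕0⊕0 = 0
p8 = XOR of data positions {9,10,11,12,13,14,15,24,25,26,27,28,29,30,31} = 1⊕0⊕0⊕1⊕0⊕1⊕1⊕1⊕0⊕1⊕0⊕1⊕0⊕0⊕0 = 1
p16 = XOR of data positions {17,18,19,20,21,22,23,24,25,26,27,28,29,30,31} = 0⊕0⊕0⊕1⊕1⊕0⊕0⊕1⊕0⊕1⊕0⊕1⊕0⊕0⊕0 = 1
Parity bits p1,p2,p4,p8,p16 = 01011

01011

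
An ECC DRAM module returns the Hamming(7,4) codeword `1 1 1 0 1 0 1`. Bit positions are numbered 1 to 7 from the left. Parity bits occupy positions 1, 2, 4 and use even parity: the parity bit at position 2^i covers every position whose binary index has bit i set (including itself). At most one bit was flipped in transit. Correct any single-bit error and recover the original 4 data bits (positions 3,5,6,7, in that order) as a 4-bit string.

1101

s1: b1⊕b3⊕b5⊕b7 = 1⊕1⊕1⊕1 = 0
s2: b2⊕b3⊕b6⊕b7 = 1⊕1⊕0⊕1 = 1
s4: b4⊕b5⊕b6⊕b7 = 0⊕1⊕0⊕1 = 0
Syndrome (s4...s1) = 010 → position 2.
Flip bit 2: corrected codeword = 1010101
Data bits at positions 3,5,6,7: 1101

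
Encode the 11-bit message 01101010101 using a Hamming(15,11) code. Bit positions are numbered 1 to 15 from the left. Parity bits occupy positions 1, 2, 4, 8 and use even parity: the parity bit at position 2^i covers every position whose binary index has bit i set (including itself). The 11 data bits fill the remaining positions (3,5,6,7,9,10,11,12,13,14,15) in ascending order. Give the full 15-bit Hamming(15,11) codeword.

Place data bits at non-power-of-two positions: b3=0, b5=1, b6=1, b7=0, b9=1, b10=0, b11=1, b12=0, b13=1, b14=0, b15=1.
p1 = XOR of data positions {3,5,7,9,11,13,15} = 0⊕1⊕0⊕1⊕1⊕1⊕1 = 1
p2 = XOR of data positions {3,6,7,10,11,14,15} = 0⊕1⊕0⊕0⊕1⊕0⊕1 = 1
p4 = XOR of data positions {5,6,7,12,13,14,15} = 1⊕1⊕0⊕0⊕1⊕0⊕1 = 0
p8 = XOR of data positions {9,10,11,12,13,14,15} = 1⊕0⊕1⊕0⊕1⊕0⊕1 = 0
Codeword b1..b15 = 110011001010101

110011001010101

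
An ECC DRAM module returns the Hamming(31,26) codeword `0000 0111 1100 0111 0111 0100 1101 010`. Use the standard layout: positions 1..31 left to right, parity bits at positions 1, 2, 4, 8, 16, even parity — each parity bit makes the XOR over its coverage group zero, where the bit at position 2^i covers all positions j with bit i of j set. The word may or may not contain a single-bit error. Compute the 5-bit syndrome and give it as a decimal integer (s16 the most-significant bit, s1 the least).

25

s1: b1⊕b3⊕b5⊕b7⊕b9⊕b11⊕b13⊕b15⊕b17⊕b19⊕b21⊕b23⊕b25⊕b27⊕b29⊕b31 = 0⊕0⊕0⊕1⊕1⊕0⊕0⊕1⊕0⊕1⊕0⊕0⊕1⊕0⊕0⊕0 = 1
s2: b2⊕b3⊕b6⊕b7⊕b10⊕b11⊕b14⊕b15⊕b18⊕b19⊕b22⊕b23⊕b26⊕b27⊕b30⊕b31 = 0⊕0⊕1⊕1⊕1⊕0⊕1⊕1⊕1⊕1⊕1⊕0⊕1⊕0⊕1⊕0 = 0
s4: b4⊕b5⊕b6⊕b7⊕b12⊕b13⊕b14⊕b15⊕b20⊕b21⊕b22⊕b23⊕b28⊕b29⊕b30⊕b31 = 0⊕0⊕1⊕1⊕0⊕0⊕1⊕1⊕1⊕0⊕1⊕0⊕1⊕0⊕1⊕0 = 0
s8: b8⊕b9⊕b10⊕b11⊕b12⊕b13⊕b14⊕b15⊕b24⊕b25⊕b26⊕b27⊕b28⊕b29⊕b30⊕b31 = 1⊕1⊕1⊕0⊕0⊕0⊕1⊕1⊕0⊕1⊕1⊕0⊕1⊕0⊕1⊕0 = 1
s16: b16⊕b17⊕b18⊕b19⊕b20⊕b21⊕b22⊕b23⊕b24⊕b25⊕b26⊕b27⊕b28⊕b29⊕b30⊕b31 = 1⊕0⊕1⊕1⊕1⊕0⊕1⊕0⊕0⊕1⊕1⊕0⊕1⊕0⊕1⊕0 = 1
Syndrome (s16...s1) = 11001 → position 25.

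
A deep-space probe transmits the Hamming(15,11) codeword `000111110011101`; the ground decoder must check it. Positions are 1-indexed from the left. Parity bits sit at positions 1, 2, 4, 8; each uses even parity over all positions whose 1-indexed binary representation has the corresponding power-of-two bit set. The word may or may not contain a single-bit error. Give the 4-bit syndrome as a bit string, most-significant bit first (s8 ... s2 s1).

s1: b1⊕b3⊕b5⊕b7⊕b9⊕b11⊕b13⊕b15 = 0⊕0⊕1⊕1⊕0⊕1⊕1⊕1 = 1
s2: b2⊕b3⊕b6⊕b7⊕b10⊕b11⊕b14⊕b15 = 0⊕0⊕1⊕1⊕0⊕1⊕0⊕1 = 0
s4: b4⊕b5⊕b6⊕b7⊕b12⊕b13⊕b14⊕b15 = 1⊕1⊕1⊕1⊕1⊕1⊕0⊕1 = 1
s8: b8⊕b9⊕b10⊕b11⊕b12⊕b13⊕b14⊕b15 = 1⊕0⊕0⊕1⊕1⊕1⊕0⊕1 = 1
Syndrome (s8...s1) = 1101 → position 13.

1101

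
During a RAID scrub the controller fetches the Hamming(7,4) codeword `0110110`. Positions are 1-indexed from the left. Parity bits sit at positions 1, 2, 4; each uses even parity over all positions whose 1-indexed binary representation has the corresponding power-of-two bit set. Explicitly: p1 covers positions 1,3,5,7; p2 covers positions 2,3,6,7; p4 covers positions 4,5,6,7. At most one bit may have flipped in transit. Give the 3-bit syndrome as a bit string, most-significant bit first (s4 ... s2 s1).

010

s1: b1⊕b3⊕b5⊕b7 = 0⊕1⊕1⊕0 = 0
s2: b2⊕b3⊕b6⊕b7 = 1⊕1⊕1⊕0 = 1
s4: b4⊕b5⊕b6⊕b7 = 0⊕1⊕1⊕0 = 0
Syndrome (s4...s1) = 010 → position 2.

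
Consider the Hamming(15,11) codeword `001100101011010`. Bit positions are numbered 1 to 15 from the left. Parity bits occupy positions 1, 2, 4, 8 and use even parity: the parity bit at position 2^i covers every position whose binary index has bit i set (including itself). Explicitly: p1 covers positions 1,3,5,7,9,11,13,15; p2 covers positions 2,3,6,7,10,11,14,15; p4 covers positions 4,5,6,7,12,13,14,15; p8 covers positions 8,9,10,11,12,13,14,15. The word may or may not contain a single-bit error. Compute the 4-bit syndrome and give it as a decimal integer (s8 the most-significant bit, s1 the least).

s1: b1⊕b3⊕b5⊕b7⊕b9⊕b11⊕b13⊕b15 = 0⊕1⊕0⊕1⊕1⊕1⊕0⊕0 = 0
s2: b2⊕b3⊕b6⊕b7⊕b10⊕b11⊕b14⊕b15 = 0⊕1⊕0⊕1⊕0⊕1⊕1⊕0 = 0
s4: b4⊕b5⊕b6⊕b7⊕b12⊕b13⊕b14⊕b15 = 1⊕0⊕0⊕1⊕1⊕0⊕1⊕0 = 0
s8: b8⊕b9⊕b10⊕b11⊕b12⊕b13⊕b14⊕b15 = 0⊕1⊕0⊕1⊕1⊕0⊕1⊕0 = 0
Syndrome (s8...s1) = 0000 → position 0 (no error).

0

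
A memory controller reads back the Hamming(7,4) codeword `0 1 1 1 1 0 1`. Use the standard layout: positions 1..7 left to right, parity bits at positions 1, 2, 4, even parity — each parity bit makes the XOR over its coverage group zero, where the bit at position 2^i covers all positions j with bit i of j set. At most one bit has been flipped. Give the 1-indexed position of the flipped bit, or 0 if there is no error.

7

s1: b1⊕b3⊕b5⊕b7 = 0⊕1⊕1⊕1 = 1
s2: b2⊕b3⊕b6⊕b7 = 1⊕1⊕0⊕1 = 1
s4: b4⊕b5⊕b6⊕b7 = 1⊕1⊕0⊕1 = 1
Syndrome (s4...s1) = 111 → position 7.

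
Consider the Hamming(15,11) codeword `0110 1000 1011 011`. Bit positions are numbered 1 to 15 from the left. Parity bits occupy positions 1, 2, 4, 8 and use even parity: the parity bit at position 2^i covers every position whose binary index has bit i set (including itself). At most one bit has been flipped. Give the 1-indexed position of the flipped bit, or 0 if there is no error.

11

s1: b1⊕b3⊕b5⊕b7⊕b9⊕b11⊕b13⊕b15 = 0⊕1⊕1⊕0⊕1⊕1⊕0⊕1 = 1
s2: b2⊕b3⊕b6⊕b7⊕b10⊕b11⊕b14⊕b15 = 1⊕1⊕0⊕0⊕0⊕1⊕1⊕1 = 1
s4: b4⊕b5⊕b6⊕b7⊕b12⊕b13⊕b14⊕b15 = 0⊕1⊕0⊕0⊕1⊕0⊕1⊕1 = 0
s8: b8⊕b9⊕b10⊕b11⊕b12⊕b13⊕b14⊕b15 = 0⊕1⊕0⊕1⊕1⊕0⊕1⊕1 = 1
Syndrome (s8...s1) = 1011 → position 11.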